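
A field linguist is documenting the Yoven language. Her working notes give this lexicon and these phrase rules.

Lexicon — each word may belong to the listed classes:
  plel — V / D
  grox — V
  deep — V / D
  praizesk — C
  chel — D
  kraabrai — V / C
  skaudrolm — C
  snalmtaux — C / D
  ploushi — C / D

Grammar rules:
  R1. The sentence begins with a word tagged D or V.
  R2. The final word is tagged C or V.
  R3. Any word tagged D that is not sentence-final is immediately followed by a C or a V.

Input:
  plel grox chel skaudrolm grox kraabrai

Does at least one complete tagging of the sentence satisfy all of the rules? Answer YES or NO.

Candidates per position — 1:plel {V,D}; 2:grox {V}; 3:chel {D}; 4:skaudrolm {C}; 5:grox {V}; 6:kraabrai {V,C}.
One satisfying assignment: V V D C V V.
Checking: rule 1 holds; rule 2 holds; rule 3 holds.

YES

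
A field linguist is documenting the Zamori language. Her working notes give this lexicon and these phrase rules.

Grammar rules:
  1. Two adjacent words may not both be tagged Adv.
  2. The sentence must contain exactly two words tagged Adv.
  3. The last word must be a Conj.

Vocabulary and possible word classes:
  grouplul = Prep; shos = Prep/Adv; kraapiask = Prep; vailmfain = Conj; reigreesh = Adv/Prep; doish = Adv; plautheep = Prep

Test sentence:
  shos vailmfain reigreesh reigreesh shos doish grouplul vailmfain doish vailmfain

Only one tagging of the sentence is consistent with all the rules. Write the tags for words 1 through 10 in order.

Candidates per position — 1:shos {Prep,Adv}; 2:vailmfain {Conj}; 3:reigreesh {Adv,Prep}; 4:reigreesh {Adv,Prep}; 5:shos {Prep,Adv}; 6:doish {Adv}; 7:grouplul {Prep}; 8:vailmfain {Conj}; 9:doish {Adv}; 10:vailmfain {Conj}.
At position 1, choosing Adv makes rule 2 impossible to satisfy; hence Prep.
At position 3, choosing Adv makes rule 2 impossible to satisfy; hence Prep.
At position 4, choosing Adv makes rule 2 impossible to satisfy; hence Prep.
At position 5, choosing Adv makes rule 1 impossible to satisfy; hence Prep.
The unique satisfying tagging is: Prep Conj Prep Prep Prep Adv Prep Conj Adv Conj.
Rule-by-rule: rule 1 satisfied; rule 2 satisfied; rule 3 satisfied.

Prep Conj Prep Prep Prep Adv Prep Conj Adv Conj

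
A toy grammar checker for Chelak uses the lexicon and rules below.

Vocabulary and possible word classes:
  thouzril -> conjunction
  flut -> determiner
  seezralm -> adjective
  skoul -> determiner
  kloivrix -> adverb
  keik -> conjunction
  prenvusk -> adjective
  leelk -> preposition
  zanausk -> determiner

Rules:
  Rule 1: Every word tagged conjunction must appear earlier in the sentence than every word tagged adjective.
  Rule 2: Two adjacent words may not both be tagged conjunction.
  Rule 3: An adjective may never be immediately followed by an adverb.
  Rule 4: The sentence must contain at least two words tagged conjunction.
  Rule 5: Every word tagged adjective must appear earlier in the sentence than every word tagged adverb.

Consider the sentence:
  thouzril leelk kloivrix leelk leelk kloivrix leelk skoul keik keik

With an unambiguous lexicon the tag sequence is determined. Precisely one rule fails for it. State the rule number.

2

Fixed tagging: conjunction preposition adverb preposition preposition adverb preposition determiner conjunction conjunction.
Applying the rules: R1 pass, R2 fail, R3 pass, R4 pass, R5 pass.
Only rule 2 fails.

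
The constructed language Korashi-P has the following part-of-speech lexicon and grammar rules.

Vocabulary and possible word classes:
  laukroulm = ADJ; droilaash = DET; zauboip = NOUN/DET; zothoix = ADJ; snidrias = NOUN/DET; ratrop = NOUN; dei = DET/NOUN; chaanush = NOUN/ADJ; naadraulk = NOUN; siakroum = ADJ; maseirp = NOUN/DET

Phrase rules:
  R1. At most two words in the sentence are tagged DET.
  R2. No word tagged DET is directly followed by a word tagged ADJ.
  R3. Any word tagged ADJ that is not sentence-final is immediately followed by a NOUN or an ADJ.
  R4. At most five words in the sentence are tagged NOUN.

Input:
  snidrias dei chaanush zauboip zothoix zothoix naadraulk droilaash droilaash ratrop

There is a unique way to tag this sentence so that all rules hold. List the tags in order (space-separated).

NOUN NOUN ADJ NOUN ADJ ADJ NOUN DET DET NOUN

Candidates per position — 1:snidrias {NOUN,DET}; 2:dei {DET,NOUN}; 3:chaanush {NOUN,ADJ}; 4:zauboip {NOUN,DET}; 5:zothoix {ADJ}; 6:zothoix {ADJ}; 7:naadraulk {NOUN}; 8:droilaash {DET}; 9:droilaash {DET}; 10:ratrop {NOUN}.
Position 1: DET is ruled out by rule 1; that leaves NOUN.
Position 2: DET is ruled out by rule 1; that leaves NOUN.
Position 4: DET is ruled out by rule 1; that leaves NOUN.
Position 3: NOUN is ruled out by rule 4; that leaves ADJ.
The unique satisfying tagging is: NOUN NOUN ADJ NOUN ADJ ADJ NOUN DET DET NOUN.
Check: rule 1 ok; rule 2 ok; rule 3 ok; rule 4 ok.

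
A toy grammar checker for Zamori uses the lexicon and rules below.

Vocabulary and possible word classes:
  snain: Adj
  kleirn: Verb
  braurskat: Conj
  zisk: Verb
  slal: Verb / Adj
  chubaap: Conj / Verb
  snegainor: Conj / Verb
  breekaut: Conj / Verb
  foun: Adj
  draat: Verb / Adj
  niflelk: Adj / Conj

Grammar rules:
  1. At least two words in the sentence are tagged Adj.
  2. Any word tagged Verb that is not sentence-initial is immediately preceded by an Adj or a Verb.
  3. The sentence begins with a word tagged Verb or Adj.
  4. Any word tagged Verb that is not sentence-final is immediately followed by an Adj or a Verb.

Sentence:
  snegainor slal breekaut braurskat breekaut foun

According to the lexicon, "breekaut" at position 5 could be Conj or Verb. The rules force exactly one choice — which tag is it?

Conj

Candidates per position — 1:snegainor {Conj,Verb}; 2:slal {Verb,Adj}; 3:breekaut {Conj,Verb}; 4:braurskat {Conj}; 5:breekaut {Conj,Verb}; 6:foun {Adj}.
If word 1 were Conj, no tagging could satisfy rule 3; so word 1 is Verb.
If word 2 were Verb, no tagging could satisfy rule 1; so word 2 is Adj.
If word 3 were Verb, no tagging could satisfy rule 4; so word 3 is Conj.
If word 5 were Verb, no tagging could satisfy rule 2; so word 5 is Conj.
The unique satisfying tagging is: Verb Adj Conj Conj Conj Adj.
Rule-by-rule: rule 1 satisfied; rule 2 satisfied; rule 3 satisfied; rule 4 satisfied.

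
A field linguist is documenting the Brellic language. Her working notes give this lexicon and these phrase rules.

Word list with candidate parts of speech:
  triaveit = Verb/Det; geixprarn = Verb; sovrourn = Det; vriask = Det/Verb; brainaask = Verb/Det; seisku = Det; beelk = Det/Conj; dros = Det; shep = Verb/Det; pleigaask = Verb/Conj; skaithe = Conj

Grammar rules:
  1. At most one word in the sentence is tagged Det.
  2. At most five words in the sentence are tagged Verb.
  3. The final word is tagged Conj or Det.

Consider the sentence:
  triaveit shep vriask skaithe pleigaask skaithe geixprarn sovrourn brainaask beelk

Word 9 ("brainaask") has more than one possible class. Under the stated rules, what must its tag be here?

Verb

Candidates per position — 1:triaveit {Verb,Det}; 2:shep {Verb,Det}; 3:vriask {Det,Verb}; 4:skaithe {Conj}; 5:pleigaask {Verb,Conj}; 6:skaithe {Conj}; 7:geixprarn {Verb}; 8:sovrourn {Det}; 9:brainaask {Verb,Det}; 10:beelk {Det,Conj}.
Position 1: Det is ruled out by rule 1; that leaves Verb.
Position 2: Det is ruled out by rule 1; that leaves Verb.
Position 3: Det is ruled out by rule 1; that leaves Verb.
Position 9: Det is ruled out by rule 1; that leaves Verb.
Position 10: Det is ruled out by rule 1; that leaves Conj.
Position 5: Verb is ruled out by rule 2; that leaves Conj.
That leaves exactly one tagging: Verb Verb Verb Conj Conj Conj Verb Det Verb Conj.
Rule-by-rule: rule 1 holds; rule 2 holds; rule 3 holds.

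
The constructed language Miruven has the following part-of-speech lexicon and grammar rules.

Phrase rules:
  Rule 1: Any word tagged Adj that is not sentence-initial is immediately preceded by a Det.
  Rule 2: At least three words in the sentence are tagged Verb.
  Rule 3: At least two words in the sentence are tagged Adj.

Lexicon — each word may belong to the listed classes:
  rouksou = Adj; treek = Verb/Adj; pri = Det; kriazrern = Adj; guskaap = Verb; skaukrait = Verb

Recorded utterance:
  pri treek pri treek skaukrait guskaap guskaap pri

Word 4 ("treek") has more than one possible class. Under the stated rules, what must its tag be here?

Candidates per position — 1:pri {Det}; 2:treek {Verb,Adj}; 3:pri {Det}; 4:treek {Verb,Adj}; 5:skaukrait {Verb}; 6:guskaap {Verb}; 7:guskaap {Verb}; 8:pri {Det}.
Position 2: Verb is ruled out by rule 3; that leaves Adj.
Position 4: Verb is ruled out by rule 3; that leaves Adj.
That leaves exactly one tagging: Det Adj Det Adj Verb Verb Verb Det.
Verifying each rule — rule 1 holds; rule 2 holds; rule 3 holds.

Adj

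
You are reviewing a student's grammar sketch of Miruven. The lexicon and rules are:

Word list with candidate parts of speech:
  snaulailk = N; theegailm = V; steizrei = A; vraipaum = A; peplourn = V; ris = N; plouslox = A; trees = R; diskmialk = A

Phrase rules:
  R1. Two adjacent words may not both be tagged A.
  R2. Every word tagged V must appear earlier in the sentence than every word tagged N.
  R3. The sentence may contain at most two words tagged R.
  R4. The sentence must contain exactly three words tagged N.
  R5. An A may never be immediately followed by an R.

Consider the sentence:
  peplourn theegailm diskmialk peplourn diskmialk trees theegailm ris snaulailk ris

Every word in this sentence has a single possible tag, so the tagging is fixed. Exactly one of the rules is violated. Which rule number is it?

Fixed tagging: V V A V A R V N N N.
Checking each rule: R1 ok, R2 ok, R3 ok, R4 ok, R5 fails.
Only rule 5 fails.

5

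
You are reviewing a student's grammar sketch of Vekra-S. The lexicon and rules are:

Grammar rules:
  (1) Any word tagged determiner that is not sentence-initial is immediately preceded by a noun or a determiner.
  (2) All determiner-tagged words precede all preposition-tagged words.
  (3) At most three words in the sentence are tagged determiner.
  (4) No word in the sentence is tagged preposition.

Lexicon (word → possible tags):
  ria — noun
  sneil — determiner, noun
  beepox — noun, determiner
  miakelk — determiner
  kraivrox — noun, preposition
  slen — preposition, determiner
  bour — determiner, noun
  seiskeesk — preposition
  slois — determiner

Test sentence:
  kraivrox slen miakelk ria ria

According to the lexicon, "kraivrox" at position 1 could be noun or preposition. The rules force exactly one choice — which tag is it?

noun

Candidates per position — 1:kraivrox {noun,preposition}; 2:slen {preposition,determiner}; 3:miakelk {determiner}; 4:ria {noun}; 5:ria {noun}.
Position 1: preposition is ruled out by rule 1; that leaves noun.
Position 2: preposition is ruled out by rule 1; that leaves determiner.
The only consistent sequence is: noun determiner determiner noun noun.
Check: rule 1 ✓; rule 2 ✓; rule 3 ✓; rule 4 ✓.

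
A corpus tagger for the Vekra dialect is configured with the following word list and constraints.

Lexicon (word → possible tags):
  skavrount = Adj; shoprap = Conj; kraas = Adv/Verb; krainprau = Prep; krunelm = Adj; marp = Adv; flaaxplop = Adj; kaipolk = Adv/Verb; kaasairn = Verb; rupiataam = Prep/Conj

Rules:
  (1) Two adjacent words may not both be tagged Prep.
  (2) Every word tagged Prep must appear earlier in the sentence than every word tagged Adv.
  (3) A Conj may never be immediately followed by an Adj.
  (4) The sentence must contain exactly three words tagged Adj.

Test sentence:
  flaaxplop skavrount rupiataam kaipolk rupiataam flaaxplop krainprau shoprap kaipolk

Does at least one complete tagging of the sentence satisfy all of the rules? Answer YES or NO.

Candidates per position — 1:flaaxplop {Adj}; 2:skavrount {Adj}; 3:rupiataam {Prep,Conj}; 4:kaipolk {Adv,Verb}; 5:rupiataam {Prep,Conj}; 6:flaaxplop {Adj}; 7:krainprau {Prep}; 8:shoprap {Conj}; 9:kaipolk {Adv,Verb}.
One satisfying assignment: Adj Adj Prep Verb Prep Adj Prep Conj Verb.
Rule-by-rule: rule 1 holds; rule 2 holds; rule 3 holds; rule 4 holds.

YES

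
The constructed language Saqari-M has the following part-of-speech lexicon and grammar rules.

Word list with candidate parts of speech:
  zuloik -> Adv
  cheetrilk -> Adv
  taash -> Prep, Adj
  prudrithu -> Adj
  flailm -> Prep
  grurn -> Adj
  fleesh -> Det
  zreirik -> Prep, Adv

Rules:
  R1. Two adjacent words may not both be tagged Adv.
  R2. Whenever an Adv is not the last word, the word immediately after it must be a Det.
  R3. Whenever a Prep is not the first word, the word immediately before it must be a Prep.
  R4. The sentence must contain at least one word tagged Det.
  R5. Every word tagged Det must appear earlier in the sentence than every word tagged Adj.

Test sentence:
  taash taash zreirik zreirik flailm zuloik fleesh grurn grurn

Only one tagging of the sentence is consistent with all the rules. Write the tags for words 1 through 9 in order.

Candidates per position — 1:taash {Prep,Adj}; 2:taash {Prep,Adj}; 3:zreirik {Prep,Adv}; 4:zreirik {Prep,Adv}; 5:flailm {Prep}; 6:zuloik {Adv}; 7:fleesh {Det}; 8:grurn {Adj}; 9:grurn {Adj}.
Position 1: tagging it Adj would leave rule 3 unsatisfiable, so it must be Prep.
Position 2: tagging it Adj would leave rule 3 unsatisfiable, so it must be Prep.
Position 3: tagging it Adv would leave rule 2 unsatisfiable, so it must be Prep.
Position 4: tagging it Adv would leave rule 2 unsatisfiable, so it must be Prep.
The unique satisfying tagging is: Prep Prep Prep Prep Prep Adv Det Adj Adj.
Check: rule 1 holds; rule 2 holds; rule 3 holds; rule 4 holds; rule 5 holds.

Prep Prep Prep Prep Prep Adv Det Adj Adj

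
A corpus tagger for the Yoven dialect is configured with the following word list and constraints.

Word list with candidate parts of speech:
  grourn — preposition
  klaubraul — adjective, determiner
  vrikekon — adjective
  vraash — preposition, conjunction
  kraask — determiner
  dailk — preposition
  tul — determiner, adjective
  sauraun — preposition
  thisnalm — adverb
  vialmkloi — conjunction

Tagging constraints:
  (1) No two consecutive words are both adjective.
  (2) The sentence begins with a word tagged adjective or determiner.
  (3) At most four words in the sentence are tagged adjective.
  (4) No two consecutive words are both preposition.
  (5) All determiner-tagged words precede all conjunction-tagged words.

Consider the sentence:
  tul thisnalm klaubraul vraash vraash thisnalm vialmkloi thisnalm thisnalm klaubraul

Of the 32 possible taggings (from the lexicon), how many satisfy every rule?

Candidates per position — 1:tul {determiner,adjective}; 2:thisnalm {adverb}; 3:klaubraul {adjective,determiner}; 4:vraash {preposition,conjunction}; 5:vraash {preposition,conjunction}; 6:thisnalm {adverb}; 7:vialmkloi {conjunction}; 8:thisnalm {adverb}; 9:thisnalm {adverb}; 10:klaubraul {adjective,determiner}.
There are 32 candidate sequences in total.
Checking each against the rules leaves 12 sequences.
Count = 12.

12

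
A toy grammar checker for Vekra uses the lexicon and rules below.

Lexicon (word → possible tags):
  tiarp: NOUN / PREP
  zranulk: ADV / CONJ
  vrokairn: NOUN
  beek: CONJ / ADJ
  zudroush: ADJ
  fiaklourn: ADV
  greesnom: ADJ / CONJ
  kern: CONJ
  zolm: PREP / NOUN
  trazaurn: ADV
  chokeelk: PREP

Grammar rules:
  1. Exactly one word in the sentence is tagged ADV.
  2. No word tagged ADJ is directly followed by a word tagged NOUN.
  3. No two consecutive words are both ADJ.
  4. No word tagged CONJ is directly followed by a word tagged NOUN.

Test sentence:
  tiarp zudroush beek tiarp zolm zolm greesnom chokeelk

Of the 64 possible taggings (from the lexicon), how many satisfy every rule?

0

Candidates per position — 1:tiarp {NOUN,PREP}; 2:zudroush {ADJ}; 3:beek {CONJ,ADJ}; 4:tiarp {NOUN,PREP}; 5:zolm {PREP,NOUN}; 6:zolm {PREP,NOUN}; 7:greesnom {ADJ,CONJ}; 8:chokeelk {PREP}.
There are 64 candidate sequences in total.
Rule 1 cannot be satisfied by any choice of tags from the lexicon.
So there is no consistent tagging.
Count = 0.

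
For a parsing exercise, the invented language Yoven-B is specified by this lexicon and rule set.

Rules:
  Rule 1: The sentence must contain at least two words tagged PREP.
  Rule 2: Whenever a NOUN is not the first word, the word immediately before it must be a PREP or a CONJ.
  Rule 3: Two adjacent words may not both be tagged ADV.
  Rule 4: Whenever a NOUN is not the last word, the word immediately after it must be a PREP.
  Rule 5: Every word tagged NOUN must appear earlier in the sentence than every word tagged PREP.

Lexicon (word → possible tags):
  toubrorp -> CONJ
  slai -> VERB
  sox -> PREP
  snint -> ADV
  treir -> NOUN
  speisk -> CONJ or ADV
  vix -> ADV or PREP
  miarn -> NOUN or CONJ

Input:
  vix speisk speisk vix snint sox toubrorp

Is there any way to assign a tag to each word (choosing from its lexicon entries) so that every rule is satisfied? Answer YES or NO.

Candidates per position — 1:vix {ADV,PREP}; 2:speisk {CONJ,ADV}; 3:speisk {CONJ,ADV}; 4:vix {ADV,PREP}; 5:snint {ADV}; 6:sox {PREP}; 7:toubrorp {CONJ}.
One satisfying assignment: PREP CONJ ADV PREP ADV PREP CONJ.
Checking: rule 1 ✓; rule 2 ✓; rule 3 ✓; rule 4 ✓; rule 5 ✓.

YES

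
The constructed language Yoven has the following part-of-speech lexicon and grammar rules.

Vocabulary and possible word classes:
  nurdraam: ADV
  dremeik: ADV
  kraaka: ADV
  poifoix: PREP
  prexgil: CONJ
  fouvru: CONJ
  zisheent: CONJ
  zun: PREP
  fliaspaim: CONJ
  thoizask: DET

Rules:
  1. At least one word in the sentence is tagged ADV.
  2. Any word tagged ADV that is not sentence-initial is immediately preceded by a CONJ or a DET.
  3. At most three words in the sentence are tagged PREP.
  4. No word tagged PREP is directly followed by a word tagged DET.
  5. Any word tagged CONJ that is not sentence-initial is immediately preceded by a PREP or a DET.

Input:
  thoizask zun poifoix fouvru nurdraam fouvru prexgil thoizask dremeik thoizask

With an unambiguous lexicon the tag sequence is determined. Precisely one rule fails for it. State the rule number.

5

Fixed tagging: DET PREP PREP CONJ ADV CONJ CONJ DET ADV DET.
Applying the rules: R1 holds, R2 holds, R3 holds, R4 holds, R5 violated.
Only rule 5 fails.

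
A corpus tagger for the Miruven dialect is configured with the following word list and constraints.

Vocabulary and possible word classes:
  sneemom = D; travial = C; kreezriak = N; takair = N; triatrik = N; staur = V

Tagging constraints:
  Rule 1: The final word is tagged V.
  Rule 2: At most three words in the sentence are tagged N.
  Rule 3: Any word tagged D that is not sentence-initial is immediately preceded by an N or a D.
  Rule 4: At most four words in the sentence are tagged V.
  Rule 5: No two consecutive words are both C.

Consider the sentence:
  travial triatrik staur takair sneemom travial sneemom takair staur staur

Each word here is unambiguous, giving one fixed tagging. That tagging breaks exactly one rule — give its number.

Fixed tagging: C N V N D C D N V V.
Applying the rules: R1 ✓, R2 ✓, R3 ✗, R4 ✓, R5 ✓.
Only rule 3 fails.

3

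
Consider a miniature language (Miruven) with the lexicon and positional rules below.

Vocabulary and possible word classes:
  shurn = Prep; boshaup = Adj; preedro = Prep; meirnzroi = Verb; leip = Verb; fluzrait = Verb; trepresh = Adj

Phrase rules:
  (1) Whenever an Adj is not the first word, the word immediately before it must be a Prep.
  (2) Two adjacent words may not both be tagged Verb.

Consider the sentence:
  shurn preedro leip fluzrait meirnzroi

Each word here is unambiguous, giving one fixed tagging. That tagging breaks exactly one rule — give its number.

2

Fixed tagging: Prep Prep Verb Verb Verb.
Applying the rules: R1 ✓, R2 ✗.
Only rule 2 fails.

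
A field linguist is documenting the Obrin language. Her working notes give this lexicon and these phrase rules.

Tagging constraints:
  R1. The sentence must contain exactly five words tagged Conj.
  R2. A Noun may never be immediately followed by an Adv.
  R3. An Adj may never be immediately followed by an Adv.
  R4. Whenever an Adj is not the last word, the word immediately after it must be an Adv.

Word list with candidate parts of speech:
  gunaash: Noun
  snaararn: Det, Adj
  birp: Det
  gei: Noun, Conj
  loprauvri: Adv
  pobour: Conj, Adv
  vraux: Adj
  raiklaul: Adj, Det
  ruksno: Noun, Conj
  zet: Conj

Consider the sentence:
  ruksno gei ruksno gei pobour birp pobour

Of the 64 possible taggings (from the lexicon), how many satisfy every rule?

6

Candidates per position — 1:ruksno {Noun,Conj}; 2:gei {Noun,Conj}; 3:ruksno {Noun,Conj}; 4:gei {Noun,Conj}; 5:pobour {Conj,Adv}; 6:birp {Det}; 7:pobour {Conj,Adv}.
There are 64 candidate sequences in total.
Checking each against the rules leaves 6 sequences.
Count = 6.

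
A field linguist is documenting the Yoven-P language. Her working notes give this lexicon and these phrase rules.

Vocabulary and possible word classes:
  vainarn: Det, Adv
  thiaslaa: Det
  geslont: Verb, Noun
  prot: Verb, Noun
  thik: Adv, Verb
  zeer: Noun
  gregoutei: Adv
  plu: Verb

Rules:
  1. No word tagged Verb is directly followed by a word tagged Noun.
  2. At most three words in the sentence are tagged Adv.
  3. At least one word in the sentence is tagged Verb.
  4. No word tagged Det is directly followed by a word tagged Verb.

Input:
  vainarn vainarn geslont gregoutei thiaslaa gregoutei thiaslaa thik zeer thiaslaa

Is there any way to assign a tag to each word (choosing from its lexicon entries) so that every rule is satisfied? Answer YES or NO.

NO

Candidates per position — 1:vainarn {Det,Adv}; 2:vainarn {Det,Adv}; 3:geslont {Verb,Noun}; 4:gregoutei {Adv}; 5:thiaslaa {Det}; 6:gregoutei {Adv}; 7:thiaslaa {Det}; 8:thik {Adv,Verb}; 9:zeer {Noun}; 10:thiaslaa {Det}.
Every candidate sequence violates at least one rule; no consistent tagging exists.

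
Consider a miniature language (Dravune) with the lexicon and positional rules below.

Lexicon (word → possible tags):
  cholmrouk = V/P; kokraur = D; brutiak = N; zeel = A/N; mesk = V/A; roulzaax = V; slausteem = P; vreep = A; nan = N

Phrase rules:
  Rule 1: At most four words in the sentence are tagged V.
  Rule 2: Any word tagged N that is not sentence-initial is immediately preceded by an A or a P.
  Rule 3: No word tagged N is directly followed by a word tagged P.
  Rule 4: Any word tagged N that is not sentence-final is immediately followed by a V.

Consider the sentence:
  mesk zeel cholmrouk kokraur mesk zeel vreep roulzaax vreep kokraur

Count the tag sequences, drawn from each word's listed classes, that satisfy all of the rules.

Candidates per position — 1:mesk {V,A}; 2:zeel {A,N}; 3:cholmrouk {V,P}; 4:kokraur {D}; 5:mesk {V,A}; 6:zeel {A,N}; 7:vreep {A}; 8:roulzaax {V}; 9:vreep {A}; 10:kokraur {D}.
There are 32 candidate sequences in total.
Checking each against the rules leaves 10 sequences.
Count = 10.

10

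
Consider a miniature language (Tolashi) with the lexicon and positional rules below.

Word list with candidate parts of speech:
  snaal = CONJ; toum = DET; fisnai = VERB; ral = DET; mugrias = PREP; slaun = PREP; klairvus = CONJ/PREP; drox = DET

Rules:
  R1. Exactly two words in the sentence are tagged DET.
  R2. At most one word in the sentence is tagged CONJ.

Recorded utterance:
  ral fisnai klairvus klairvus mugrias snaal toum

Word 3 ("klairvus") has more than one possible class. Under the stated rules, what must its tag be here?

Candidates per position — 1:ral {DET}; 2:fisnai {VERB}; 3:klairvus {CONJ,PREP}; 4:klairvus {CONJ,PREP}; 5:mugrias {PREP}; 6:snaal {CONJ}; 7:toum {DET}.
Word 3 cannot be CONJ — rule 2 would then fail for every completion. It is PREP.
Word 4 cannot be CONJ — rule 2 would then fail for every completion. It is PREP.
The unique satisfying tagging is: DET VERB PREP PREP PREP CONJ DET.
Verifying each rule — rule 1 satisfied; rule 2 satisfied.

PREP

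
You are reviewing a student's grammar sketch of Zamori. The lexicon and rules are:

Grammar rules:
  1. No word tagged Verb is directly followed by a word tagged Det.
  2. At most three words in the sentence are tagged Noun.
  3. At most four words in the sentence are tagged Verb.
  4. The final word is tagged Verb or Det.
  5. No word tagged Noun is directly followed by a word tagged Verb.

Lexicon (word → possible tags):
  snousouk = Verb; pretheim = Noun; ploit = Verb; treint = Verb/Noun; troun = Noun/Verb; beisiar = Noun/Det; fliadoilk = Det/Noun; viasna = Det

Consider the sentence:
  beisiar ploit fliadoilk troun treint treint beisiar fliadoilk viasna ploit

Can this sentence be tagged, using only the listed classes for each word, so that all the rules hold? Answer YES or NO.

Candidates per position — 1:beisiar {Noun,Det}; 2:ploit {Verb}; 3:fliadoilk {Det,Noun}; 4:troun {Noun,Verb}; 5:treint {Verb,Noun}; 6:treint {Verb,Noun}; 7:beisiar {Noun,Det}; 8:fliadoilk {Det,Noun}; 9:viasna {Det}; 10:ploit {Verb}.
Every candidate sequence violates at least one rule; no consistent tagging exists.

NO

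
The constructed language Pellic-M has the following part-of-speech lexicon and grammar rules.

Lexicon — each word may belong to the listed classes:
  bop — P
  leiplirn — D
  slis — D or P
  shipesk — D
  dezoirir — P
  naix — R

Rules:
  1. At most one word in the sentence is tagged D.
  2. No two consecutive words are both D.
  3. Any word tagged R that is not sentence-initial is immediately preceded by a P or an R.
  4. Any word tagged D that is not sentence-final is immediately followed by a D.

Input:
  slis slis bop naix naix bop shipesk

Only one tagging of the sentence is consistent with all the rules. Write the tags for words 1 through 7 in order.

Candidates per position — 1:slis {D,P}; 2:slis {D,P}; 3:bop {P}; 4:naix {R}; 5:naix {R}; 6:bop {P}; 7:shipesk {D}.
Position 1: tagging it D would leave rule 1 unsatisfiable, so it must be P.
Position 2: tagging it D would leave rule 1 unsatisfiable, so it must be P.
So the tagging must be: P P P R R P D.
Verifying each rule — rule 1 ✓; rule 2 ✓; rule 3 ✓; rule 4 ✓.

P P P R R P D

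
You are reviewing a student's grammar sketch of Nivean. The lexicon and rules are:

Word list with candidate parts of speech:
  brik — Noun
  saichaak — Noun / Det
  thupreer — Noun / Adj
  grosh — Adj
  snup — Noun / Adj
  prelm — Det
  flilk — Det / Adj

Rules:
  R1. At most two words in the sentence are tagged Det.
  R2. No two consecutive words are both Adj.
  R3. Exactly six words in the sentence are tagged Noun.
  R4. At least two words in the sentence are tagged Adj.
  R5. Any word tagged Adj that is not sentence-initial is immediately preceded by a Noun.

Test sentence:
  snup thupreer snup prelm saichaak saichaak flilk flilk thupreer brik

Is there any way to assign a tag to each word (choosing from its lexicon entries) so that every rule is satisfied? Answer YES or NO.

Candidates per position — 1:snup {Noun,Adj}; 2:thupreer {Noun,Adj}; 3:snup {Noun,Adj}; 4:prelm {Det}; 5:saichaak {Noun,Det}; 6:saichaak {Noun,Det}; 7:flilk {Det,Adj}; 8:flilk {Det,Adj}; 9:thupreer {Noun,Adj}; 10:brik {Noun}.
One satisfying assignment: Noun Noun Adj Det Noun Noun Adj Det Noun Noun.
Checking: rule 1 satisfied; rule 2 satisfied; rule 3 satisfied; rule 4 satisfied; rule 5 satisfied.

YES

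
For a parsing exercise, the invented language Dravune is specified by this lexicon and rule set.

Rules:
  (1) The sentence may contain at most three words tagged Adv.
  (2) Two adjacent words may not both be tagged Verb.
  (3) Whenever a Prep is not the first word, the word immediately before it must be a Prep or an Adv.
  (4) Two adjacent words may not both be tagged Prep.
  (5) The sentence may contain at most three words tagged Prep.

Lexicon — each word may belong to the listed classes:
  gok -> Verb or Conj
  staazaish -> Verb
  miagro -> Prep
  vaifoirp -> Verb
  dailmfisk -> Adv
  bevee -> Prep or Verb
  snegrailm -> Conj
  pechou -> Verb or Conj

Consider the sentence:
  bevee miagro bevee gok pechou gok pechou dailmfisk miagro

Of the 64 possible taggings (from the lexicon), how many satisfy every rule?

0

Candidates per position — 1:bevee {Prep,Verb}; 2:miagro {Prep}; 3:bevee {Prep,Verb}; 4:gok {Verb,Conj}; 5:pechou {Verb,Conj}; 6:gok {Verb,Conj}; 7:pechou {Verb,Conj}; 8:dailmfisk {Adv}; 9:miagro {Prep}.
There are 64 candidate sequences in total.
Every candidate sequence violates at least one rule; no consistent tagging exists.
Count = 0.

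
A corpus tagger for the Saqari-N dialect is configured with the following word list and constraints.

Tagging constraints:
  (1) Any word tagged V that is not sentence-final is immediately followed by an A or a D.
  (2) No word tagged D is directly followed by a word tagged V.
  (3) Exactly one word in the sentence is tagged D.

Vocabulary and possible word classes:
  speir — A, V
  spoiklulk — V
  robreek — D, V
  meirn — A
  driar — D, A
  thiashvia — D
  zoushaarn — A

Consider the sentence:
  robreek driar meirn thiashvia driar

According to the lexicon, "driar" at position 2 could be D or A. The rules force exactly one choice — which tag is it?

A

Candidates per position — 1:robreek {D,V}; 2:driar {D,A}; 3:meirn {A}; 4:thiashvia {D}; 5:driar {D,A}.
Word 1 cannot be D — rule 3 would then fail for every completion. It is V.
Word 2 cannot be D — rule 3 would then fail for every completion. It is A.
Word 5 cannot be D — rule 3 would then fail for every completion. It is A.
So the tagging must be: V A A D A.
Rule-by-rule: rule 1 holds; rule 2 holds; rule 3 holds.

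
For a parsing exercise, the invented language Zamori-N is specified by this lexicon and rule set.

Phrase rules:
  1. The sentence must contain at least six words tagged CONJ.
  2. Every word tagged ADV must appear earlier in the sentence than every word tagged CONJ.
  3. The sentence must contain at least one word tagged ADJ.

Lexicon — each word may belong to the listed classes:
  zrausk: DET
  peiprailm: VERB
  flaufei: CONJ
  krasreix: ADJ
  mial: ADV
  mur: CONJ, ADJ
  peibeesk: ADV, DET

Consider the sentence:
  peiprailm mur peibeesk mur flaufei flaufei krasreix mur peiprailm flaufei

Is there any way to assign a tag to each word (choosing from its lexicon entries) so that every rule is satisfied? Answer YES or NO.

YES

Candidates per position — 1:peiprailm {VERB}; 2:mur {CONJ,ADJ}; 3:peibeesk {ADV,DET}; 4:mur {CONJ,ADJ}; 5:flaufei {CONJ}; 6:flaufei {CONJ}; 7:krasreix {ADJ}; 8:mur {CONJ,ADJ}; 9:peiprailm {VERB}; 10:flaufei {CONJ}.
One satisfying assignment: VERB CONJ DET CONJ CONJ CONJ ADJ CONJ VERB CONJ.
Checking: rule 1 ✓; rule 2 ✓; rule 3 ✓.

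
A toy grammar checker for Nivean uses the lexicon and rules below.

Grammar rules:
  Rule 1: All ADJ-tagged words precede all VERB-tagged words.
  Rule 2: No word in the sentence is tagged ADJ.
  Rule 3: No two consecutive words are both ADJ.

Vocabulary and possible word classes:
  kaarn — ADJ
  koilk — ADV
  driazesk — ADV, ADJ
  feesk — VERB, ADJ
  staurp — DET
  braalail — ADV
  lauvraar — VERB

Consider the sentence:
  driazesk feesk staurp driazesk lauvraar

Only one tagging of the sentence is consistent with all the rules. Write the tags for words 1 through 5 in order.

ADV VERB DET ADV VERB

Candidates per position — 1:driazesk {ADV,ADJ}; 2:feesk {VERB,ADJ}; 3:staurp {DET}; 4:driazesk {ADV,ADJ}; 5:lauvraar {VERB}.
Word 1 cannot be ADJ — rule 2 would then fail for every completion. It is ADV.
Word 2 cannot be ADJ — rule 2 would then fail for every completion. It is VERB.
Word 4 cannot be ADJ — rule 1 would then fail for every completion. It is ADV.
So the tagging must be: ADV VERB DET ADV VERB.
Checking: rule 1 holds; rule 2 holds; rule 3 holds.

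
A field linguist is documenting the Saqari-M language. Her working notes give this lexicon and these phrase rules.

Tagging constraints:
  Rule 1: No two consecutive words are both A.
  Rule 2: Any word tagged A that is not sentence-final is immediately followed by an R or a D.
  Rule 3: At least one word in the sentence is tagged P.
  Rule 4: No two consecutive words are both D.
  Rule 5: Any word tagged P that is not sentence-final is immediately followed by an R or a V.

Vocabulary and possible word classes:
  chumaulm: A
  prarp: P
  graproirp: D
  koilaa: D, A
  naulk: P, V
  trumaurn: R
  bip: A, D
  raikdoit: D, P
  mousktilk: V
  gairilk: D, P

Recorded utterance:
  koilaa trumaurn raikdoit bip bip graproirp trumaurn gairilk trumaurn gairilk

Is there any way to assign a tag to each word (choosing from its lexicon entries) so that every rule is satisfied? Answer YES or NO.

NO

Candidates per position — 1:koilaa {D,A}; 2:trumaurn {R}; 3:raikdoit {D,P}; 4:bip {A,D}; 5:bip {A,D}; 6:graproirp {D}; 7:trumaurn {R}; 8:gairilk {D,P}; 9:trumaurn {R}; 10:gairilk {D,P}.
Every candidate sequence violates at least one rule; no consistent tagging exists.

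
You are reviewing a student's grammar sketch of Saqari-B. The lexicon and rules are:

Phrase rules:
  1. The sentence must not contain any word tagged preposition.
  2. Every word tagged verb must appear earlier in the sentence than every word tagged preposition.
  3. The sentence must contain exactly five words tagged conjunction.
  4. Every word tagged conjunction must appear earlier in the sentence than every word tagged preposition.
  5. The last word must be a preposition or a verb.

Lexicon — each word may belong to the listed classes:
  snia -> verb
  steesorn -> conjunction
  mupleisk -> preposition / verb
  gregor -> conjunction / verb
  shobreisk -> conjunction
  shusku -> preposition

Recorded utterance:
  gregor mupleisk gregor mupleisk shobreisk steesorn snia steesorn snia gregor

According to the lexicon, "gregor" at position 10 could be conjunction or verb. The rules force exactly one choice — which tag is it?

Candidates per position — 1:gregor {conjunction,verb}; 2:mupleisk {preposition,verb}; 3:gregor {conjunction,verb}; 4:mupleisk {preposition,verb}; 5:shobreisk {conjunction}; 6:steesorn {conjunction}; 7:snia {verb}; 8:steesorn {conjunction}; 9:snia {verb}; 10:gregor {conjunction,verb}.
Position 2: tagging it preposition would leave rule 1 unsatisfiable, so it must be verb.
Position 4: tagging it preposition would leave rule 1 unsatisfiable, so it must be verb.
Position 10: tagging it conjunction would leave rule 5 unsatisfiable, so it must be verb.
Position 1: tagging it verb would leave rule 3 unsatisfiable, so it must be conjunction.
Position 3: tagging it verb would leave rule 3 unsatisfiable, so it must be conjunction.
The unique satisfying tagging is: conjunction verb conjunction verb conjunction conjunction verb conjunction verb verb.
Rule-by-rule: rule 1 ok; rule 2 ok; rule 3 ok; rule 4 ok; rule 5 ok.

verb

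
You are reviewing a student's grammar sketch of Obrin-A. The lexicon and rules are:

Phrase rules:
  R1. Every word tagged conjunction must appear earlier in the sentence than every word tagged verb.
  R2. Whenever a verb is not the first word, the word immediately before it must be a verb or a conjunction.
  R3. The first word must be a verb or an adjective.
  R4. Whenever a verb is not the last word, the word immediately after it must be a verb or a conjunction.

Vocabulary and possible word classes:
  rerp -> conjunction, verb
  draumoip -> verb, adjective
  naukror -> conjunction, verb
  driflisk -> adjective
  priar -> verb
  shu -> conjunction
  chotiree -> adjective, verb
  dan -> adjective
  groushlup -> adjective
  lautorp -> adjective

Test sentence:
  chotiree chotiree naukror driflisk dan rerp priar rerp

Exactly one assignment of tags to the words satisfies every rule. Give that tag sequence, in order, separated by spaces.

Candidates per position — 1:chotiree {adjective,verb}; 2:chotiree {adjective,verb}; 3:naukror {conjunction,verb}; 4:driflisk {adjective}; 5:dan {adjective}; 6:rerp {conjunction,verb}; 7:priar {verb}; 8:rerp {conjunction,verb}.
Position 3: verb is ruled out by rule 4; that leaves conjunction.
Position 6: verb is ruled out by rule 2; that leaves conjunction.
Position 8: conjunction is ruled out by rule 1; that leaves verb.
Position 1: verb is ruled out by rule 1; that leaves adjective.
Position 2: verb is ruled out by rule 1; that leaves adjective.
So the tagging must be: adjective adjective conjunction adjective adjective conjunction verb verb.
Rule-by-rule: rule 1 satisfied; rule 2 satisfied; rule 3 satisfied; rule 4 satisfied.

adjective adjective conjunction adjective adjective conjunction verb verb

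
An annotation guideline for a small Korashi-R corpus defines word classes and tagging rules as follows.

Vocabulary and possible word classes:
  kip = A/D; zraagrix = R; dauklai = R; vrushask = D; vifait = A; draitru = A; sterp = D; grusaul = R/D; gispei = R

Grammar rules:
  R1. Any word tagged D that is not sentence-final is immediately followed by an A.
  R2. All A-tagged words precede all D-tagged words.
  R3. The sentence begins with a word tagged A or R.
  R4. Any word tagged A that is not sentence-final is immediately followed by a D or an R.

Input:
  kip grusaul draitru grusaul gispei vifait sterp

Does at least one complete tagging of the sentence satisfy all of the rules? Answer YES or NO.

YES

Candidates per position — 1:kip {A,D}; 2:grusaul {R,D}; 3:draitru {A}; 4:grusaul {R,D}; 5:gispei {R}; 6:vifait {A}; 7:sterp {D}.
One satisfying assignment: A R A R R A D.
Check: rule 1 ok; rule 2 ok; rule 3 ok; rule 4 ok.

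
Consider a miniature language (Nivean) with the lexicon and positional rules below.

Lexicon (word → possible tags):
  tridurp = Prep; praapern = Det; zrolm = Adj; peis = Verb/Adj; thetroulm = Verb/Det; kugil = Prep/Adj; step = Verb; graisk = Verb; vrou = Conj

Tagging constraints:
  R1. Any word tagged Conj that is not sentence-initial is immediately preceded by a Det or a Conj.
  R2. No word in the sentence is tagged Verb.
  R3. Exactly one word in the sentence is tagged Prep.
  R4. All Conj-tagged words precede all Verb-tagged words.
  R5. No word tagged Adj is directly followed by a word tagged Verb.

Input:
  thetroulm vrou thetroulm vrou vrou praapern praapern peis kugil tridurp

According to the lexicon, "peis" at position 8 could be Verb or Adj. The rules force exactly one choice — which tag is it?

Adj

Candidates per position — 1:thetroulm {Verb,Det}; 2:vrou {Conj}; 3:thetroulm {Verb,Det}; 4:vrou {Conj}; 5:vrou {Conj}; 6:praapern {Det}; 7:praapern {Det}; 8:peis {Verb,Adj}; 9:kugil {Prep,Adj}; 10:tridurp {Prep}.
At position 1, choosing Verb makes rule 1 impossible to satisfy; hence Det.
At position 3, choosing Verb makes rule 1 impossible to satisfy; hence Det.
At position 8, choosing Verb makes rule 2 impossible to satisfy; hence Adj.
At position 9, choosing Prep makes rule 3 impossible to satisfy; hence Adj.
So the tagging must be: Det Conj Det Conj Conj Det Det Adj Adj Prep.
Verifying each rule — rule 1 ok; rule 2 ok; rule 3 ok; rule 4 ok; rule 5 ok.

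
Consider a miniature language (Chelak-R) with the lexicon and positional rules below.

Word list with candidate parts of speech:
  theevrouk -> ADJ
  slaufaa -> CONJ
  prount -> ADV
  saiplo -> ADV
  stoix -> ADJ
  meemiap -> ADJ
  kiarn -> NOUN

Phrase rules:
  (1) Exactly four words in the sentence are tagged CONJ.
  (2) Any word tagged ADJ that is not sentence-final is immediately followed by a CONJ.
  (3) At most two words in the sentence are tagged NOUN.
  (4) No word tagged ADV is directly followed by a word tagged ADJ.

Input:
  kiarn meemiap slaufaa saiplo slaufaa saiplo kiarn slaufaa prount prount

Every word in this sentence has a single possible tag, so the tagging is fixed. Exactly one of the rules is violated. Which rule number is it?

1

Fixed tagging: NOUN ADJ CONJ ADV CONJ ADV NOUN CONJ ADV ADV.
Checking each rule: R1 fail, R2 pass, R3 pass, R4 pass.
Only rule 1 fails.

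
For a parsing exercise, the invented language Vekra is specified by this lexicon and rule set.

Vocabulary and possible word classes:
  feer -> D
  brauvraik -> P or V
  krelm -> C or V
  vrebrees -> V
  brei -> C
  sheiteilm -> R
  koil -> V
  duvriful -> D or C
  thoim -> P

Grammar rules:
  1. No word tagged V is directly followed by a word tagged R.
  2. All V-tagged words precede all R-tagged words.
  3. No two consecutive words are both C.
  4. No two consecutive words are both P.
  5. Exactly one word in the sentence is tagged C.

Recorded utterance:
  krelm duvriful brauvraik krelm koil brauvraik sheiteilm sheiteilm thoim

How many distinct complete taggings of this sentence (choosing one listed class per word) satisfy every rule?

6

Candidates per position — 1:krelm {C,V}; 2:duvriful {D,C}; 3:brauvraik {P,V}; 4:krelm {C,V}; 5:koil {V}; 6:brauvraik {P,V}; 7:sheiteilm {R}; 8:sheiteilm {R}; 9:thoim {P}.
There are 32 candidate sequences in total.
Checking each against the rules leaves 6 sequences.
Count = 6.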